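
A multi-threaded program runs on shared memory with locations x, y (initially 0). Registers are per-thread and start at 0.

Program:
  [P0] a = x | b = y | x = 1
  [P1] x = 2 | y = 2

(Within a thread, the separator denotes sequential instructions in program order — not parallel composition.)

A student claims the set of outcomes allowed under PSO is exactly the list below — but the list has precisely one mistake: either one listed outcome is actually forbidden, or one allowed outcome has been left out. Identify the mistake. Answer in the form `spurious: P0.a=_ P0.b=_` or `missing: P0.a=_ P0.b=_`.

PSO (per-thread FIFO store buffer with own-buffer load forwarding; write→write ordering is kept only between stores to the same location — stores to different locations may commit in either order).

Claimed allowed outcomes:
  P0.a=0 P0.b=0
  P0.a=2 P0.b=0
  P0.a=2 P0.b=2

outcome vector order: (P0.a,P0.b)
[PSO] allowed = {00; 02; 20; 22}
PSO∖claimed = {02}

missing: P0.a=0 P0.b=2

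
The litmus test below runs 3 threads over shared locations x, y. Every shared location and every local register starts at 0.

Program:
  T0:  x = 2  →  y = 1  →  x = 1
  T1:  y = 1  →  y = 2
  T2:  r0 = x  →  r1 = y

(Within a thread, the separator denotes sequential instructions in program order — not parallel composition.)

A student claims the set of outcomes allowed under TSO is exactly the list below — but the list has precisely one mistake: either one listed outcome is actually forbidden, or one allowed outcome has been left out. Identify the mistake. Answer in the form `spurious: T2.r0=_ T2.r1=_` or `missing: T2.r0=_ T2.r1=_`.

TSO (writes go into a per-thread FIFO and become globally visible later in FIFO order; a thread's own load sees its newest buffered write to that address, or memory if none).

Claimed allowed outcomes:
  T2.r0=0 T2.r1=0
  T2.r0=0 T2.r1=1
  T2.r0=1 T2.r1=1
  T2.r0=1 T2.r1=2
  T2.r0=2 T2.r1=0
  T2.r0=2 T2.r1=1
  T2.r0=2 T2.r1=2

outcome vector order: (T2.r0,T2.r1)
under TSO → <0 0>; <0 1>; <0 2>; <1 1>; <1 2>; <2 0>; <2 1>; <2 2>
TSO∖claimed = {<0 2>}

missing: T2.r0=0 T2.r1=2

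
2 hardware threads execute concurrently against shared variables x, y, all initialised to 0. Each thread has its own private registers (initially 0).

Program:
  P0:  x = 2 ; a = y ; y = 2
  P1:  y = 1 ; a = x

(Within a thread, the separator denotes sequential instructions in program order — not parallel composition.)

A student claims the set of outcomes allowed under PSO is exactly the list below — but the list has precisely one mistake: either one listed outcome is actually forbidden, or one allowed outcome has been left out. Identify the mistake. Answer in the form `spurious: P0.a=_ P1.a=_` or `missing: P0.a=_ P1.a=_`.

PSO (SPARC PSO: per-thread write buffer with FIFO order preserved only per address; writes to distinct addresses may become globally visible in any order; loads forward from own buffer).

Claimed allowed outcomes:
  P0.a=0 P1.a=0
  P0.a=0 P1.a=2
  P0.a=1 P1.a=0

missing: P0.a=1 P1.a=2

outcome vector order: (P0.a,P1.a)
PSO (4): <0 0>; <0 2>; <1 0>; <1 2>
PSO∖claimed = {<1 2>}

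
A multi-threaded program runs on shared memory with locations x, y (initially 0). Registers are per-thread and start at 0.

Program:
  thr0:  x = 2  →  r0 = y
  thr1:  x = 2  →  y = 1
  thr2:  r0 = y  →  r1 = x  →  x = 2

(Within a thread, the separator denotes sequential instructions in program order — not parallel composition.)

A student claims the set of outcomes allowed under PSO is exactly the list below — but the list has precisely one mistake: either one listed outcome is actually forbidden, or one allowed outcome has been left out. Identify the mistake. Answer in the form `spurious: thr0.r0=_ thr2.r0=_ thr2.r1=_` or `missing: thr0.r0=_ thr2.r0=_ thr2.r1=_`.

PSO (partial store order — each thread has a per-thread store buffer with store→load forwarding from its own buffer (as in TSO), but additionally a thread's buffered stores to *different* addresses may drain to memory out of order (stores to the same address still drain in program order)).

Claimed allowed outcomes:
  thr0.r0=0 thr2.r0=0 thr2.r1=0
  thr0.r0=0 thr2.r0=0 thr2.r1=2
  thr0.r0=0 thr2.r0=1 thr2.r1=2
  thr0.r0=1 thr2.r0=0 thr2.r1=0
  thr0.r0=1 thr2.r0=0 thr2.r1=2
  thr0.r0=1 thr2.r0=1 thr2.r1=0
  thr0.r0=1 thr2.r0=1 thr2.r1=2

outcome vector order: (thr0.r0,thr2.r0,thr2.r1)
under PSO → 000 002 010 012 100 102 110 112
PSO∖claimed = {010}

missing: thr0.r0=0 thr2.r0=1 thr2.r1=0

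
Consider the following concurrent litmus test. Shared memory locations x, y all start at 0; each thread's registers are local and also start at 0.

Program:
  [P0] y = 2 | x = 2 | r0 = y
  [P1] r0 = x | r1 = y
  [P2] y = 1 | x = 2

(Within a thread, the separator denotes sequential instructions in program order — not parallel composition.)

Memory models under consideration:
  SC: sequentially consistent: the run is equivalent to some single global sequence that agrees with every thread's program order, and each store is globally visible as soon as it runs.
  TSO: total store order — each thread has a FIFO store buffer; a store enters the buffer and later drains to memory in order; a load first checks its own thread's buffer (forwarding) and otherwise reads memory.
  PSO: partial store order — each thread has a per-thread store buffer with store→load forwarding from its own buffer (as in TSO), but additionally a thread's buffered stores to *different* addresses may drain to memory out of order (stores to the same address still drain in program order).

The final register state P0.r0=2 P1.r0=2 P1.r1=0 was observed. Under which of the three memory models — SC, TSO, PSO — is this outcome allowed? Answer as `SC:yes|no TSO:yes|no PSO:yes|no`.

outcome vector order: (P0.r0,P1.r0,P1.r1)
under SC → 100; 101; 102; 121; 122; 200; 201; 202; 221; 222
under TSO → 100; 101; 102; 121; 122; 200; 201; 202; 221; 222
under PSO → 100; 101; 102; 120; 121; 122; 200; 201; 202; 220; 221; 222
target 220 ∈ {PSO}

SC:no TSO:no PSO:yes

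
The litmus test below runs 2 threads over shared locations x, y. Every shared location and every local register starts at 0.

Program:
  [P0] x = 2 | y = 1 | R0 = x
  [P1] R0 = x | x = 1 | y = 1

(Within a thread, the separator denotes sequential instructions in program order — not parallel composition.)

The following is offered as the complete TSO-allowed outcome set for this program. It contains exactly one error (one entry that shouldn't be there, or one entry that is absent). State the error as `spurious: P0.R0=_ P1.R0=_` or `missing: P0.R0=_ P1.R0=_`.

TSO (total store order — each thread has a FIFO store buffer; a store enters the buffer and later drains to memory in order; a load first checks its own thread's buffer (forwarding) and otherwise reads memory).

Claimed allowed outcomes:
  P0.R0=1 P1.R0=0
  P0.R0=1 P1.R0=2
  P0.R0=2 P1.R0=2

missing: P0.R0=2 P1.R0=0

outcome vector order: (P0.R0,P1.R0)
[TSO] allowed = {(1,0); (1,2); (2,0); (2,2)}
TSO∖claimed = {(2,0)}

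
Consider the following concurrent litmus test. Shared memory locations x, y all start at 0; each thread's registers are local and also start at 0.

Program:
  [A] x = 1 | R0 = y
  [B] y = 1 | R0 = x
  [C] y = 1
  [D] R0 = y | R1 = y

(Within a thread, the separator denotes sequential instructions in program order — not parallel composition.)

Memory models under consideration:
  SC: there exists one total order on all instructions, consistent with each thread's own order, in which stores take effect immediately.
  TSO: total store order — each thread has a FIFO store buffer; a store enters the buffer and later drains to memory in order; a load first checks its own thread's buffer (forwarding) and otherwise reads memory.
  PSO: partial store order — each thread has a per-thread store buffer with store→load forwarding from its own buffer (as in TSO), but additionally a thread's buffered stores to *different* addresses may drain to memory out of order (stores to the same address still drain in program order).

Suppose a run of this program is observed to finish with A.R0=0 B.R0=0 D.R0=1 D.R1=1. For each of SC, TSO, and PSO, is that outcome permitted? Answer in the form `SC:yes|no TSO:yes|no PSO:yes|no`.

SC:no TSO:yes PSO:yes

outcome vector order: (A.R0,B.R0,D.R0,D.R1)
under SC → (0,1,0,0) (0,1,0,1) (0,1,1,1) (1,0,0,0) (1,0,0,1) (1,0,1,1) (1,1,0,0) (1,1,0,1) (1,1,1,1)
under TSO → (0,0,0,0) (0,0,0,1) (0,0,1,1) (0,1,0,0) (0,1,0,1) (0,1,1,1) (1,0,0,0) (1,0,0,1) (1,0,1,1) (1,1,0,0) (1,1,0,1) (1,1,1,1)
under PSO → (0,0,0,0) (0,0,0,1) (0,0,1,1) (0,1,0,0) (0,1,0,1) (0,1,1,1) (1,0,0,0) (1,0,0,1) (1,0,1,1) (1,1,0,0) (1,1,0,1) (1,1,1,1)
target (0,0,1,1) ∈ {TSO,PSO}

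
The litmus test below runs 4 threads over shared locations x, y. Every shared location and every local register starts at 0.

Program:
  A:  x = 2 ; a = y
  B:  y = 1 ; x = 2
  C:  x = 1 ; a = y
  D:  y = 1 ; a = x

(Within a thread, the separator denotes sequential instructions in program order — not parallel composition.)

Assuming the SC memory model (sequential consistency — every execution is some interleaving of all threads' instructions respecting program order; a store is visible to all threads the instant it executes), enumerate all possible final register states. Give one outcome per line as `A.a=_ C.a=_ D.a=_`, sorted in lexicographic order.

A.a=0 C.a=0 D.a=1
A.a=0 C.a=0 D.a=2
A.a=0 C.a=1 D.a=1
A.a=0 C.a=1 D.a=2
A.a=1 C.a=0 D.a=1
A.a=1 C.a=0 D.a=2
A.a=1 C.a=1 D.a=0
A.a=1 C.a=1 D.a=1
A.a=1 C.a=1 D.a=2

outcome vector order: (A.a,C.a,D.a)
|SC outcomes| = 9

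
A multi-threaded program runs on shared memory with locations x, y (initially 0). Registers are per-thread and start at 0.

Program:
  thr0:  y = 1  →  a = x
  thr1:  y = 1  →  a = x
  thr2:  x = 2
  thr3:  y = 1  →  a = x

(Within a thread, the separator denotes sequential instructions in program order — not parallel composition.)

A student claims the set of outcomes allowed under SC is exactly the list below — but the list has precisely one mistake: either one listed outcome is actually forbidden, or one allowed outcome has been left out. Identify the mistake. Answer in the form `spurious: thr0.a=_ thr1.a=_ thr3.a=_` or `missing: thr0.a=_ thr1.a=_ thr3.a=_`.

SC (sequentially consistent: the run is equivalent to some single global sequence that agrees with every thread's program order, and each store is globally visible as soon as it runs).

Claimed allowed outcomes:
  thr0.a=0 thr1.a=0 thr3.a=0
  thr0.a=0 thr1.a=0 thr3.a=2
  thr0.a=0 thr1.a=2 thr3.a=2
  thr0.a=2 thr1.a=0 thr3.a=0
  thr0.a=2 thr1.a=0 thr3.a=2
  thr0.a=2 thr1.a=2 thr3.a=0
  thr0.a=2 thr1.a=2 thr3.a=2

missing: thr0.a=0 thr1.a=2 thr3.a=0

outcome vector order: (thr0.a,thr1.a,thr3.a)
[SC] allowed = {000 002 020 022 200 202 220 222}
SC∖claimed = {020}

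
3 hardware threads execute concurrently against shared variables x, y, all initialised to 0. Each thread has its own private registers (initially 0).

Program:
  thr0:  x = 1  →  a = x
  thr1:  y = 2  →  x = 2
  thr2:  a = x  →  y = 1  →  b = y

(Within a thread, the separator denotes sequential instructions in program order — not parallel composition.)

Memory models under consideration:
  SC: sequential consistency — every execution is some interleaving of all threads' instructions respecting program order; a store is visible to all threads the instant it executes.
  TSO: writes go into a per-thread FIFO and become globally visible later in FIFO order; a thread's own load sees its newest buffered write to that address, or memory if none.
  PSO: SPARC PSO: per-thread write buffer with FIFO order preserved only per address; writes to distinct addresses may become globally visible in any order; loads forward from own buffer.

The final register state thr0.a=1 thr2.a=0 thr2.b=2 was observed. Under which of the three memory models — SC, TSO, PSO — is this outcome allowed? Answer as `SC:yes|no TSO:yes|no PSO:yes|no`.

SC:yes TSO:yes PSO:yes

outcome vector order: (thr0.a,thr2.a,thr2.b)
[SC] allowed = {1/0/1, 1/0/2, 1/1/1, 1/1/2, 1/2/1, 2/0/1, 2/0/2, 2/1/1, 2/1/2, 2/2/1}
[TSO] allowed = {1/0/1, 1/0/2, 1/1/1, 1/1/2, 1/2/1, 2/0/1, 2/0/2, 2/1/1, 2/1/2, 2/2/1}
[PSO] allowed = {1/0/1, 1/0/2, 1/1/1, 1/1/2, 1/2/1, 1/2/2, 2/0/1, 2/0/2, 2/1/1, 2/1/2, 2/2/1, 2/2/2}
target 1/0/2 ∈ {SC,TSO,PSO}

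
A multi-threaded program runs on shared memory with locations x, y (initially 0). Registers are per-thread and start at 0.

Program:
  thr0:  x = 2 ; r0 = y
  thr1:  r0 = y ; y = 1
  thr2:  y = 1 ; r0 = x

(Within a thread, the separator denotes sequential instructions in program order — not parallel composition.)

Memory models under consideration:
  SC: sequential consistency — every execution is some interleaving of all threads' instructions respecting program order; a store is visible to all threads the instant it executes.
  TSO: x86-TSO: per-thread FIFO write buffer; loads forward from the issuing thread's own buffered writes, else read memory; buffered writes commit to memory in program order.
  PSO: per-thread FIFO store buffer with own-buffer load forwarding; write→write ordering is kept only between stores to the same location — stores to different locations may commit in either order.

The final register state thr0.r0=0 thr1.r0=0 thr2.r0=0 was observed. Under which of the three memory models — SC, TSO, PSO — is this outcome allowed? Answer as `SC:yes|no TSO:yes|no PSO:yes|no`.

outcome vector order: (thr0.r0,thr1.r0,thr2.r0)
SC (6): 0/0/2 0/1/2 1/0/0 1/0/2 1/1/0 1/1/2
TSO (8): 0/0/0 0/0/2 0/1/0 0/1/2 1/0/0 1/0/2 1/1/0 1/1/2
PSO (8): 0/0/0 0/0/2 0/1/0 0/1/2 1/0/0 1/0/2 1/1/0 1/1/2
target 0/0/0 ∈ {TSO,PSO}

SC:no TSO:yes PSO:yes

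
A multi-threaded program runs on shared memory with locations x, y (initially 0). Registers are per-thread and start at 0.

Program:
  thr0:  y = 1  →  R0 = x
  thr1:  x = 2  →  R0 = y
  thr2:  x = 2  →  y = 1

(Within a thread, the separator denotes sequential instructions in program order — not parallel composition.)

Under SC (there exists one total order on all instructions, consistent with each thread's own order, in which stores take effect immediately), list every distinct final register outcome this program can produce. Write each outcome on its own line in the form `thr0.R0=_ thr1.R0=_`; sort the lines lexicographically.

thr0.R0=0 thr1.R0=1
thr0.R0=2 thr1.R0=0
thr0.R0=2 thr1.R0=1

outcome vector order: (thr0.R0,thr1.R0)
|SC outcomes| = 3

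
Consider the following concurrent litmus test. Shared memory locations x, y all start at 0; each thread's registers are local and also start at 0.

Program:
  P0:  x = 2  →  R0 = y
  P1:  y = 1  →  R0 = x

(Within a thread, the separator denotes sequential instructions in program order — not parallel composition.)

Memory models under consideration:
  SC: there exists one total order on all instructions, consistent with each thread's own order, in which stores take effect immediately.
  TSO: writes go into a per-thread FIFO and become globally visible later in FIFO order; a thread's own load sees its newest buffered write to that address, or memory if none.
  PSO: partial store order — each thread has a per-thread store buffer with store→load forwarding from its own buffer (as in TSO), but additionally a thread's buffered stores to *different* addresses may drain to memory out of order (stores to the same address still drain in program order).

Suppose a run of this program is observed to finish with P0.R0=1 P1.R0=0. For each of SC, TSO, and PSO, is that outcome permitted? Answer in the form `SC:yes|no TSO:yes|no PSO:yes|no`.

outcome vector order: (P0.R0,P1.R0)
SC: 3 outcomes — {0/2, 1/0, 1/2}
TSO: 4 outcomes — {0/0, 0/2, 1/0, 1/2}
PSO: 4 outcomes — {0/0, 0/2, 1/0, 1/2}
target 1/0 ∈ {SC,TSO,PSO}

SC:yes TSO:yes PSO:yes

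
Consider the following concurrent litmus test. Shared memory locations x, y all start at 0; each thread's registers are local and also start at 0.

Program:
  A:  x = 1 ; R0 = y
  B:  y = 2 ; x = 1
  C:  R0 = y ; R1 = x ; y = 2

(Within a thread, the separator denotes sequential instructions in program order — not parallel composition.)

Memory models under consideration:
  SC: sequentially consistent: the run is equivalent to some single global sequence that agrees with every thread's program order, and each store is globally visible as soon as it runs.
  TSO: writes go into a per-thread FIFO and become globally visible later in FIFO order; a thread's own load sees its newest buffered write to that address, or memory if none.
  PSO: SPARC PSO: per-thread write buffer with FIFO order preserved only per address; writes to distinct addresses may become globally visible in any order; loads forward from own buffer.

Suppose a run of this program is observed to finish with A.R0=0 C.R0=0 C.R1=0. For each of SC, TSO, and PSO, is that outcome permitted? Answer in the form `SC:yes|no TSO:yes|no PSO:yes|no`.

SC:yes TSO:yes PSO:yes

outcome vector order: (A.R0,C.R0,C.R1)
SC (7): 0/0/0, 0/0/1, 0/2/1, 2/0/0, 2/0/1, 2/2/0, 2/2/1
TSO (8): 0/0/0, 0/0/1, 0/2/0, 0/2/1, 2/0/0, 2/0/1, 2/2/0, 2/2/1
PSO (8): 0/0/0, 0/0/1, 0/2/0, 0/2/1, 2/0/0, 2/0/1, 2/2/0, 2/2/1
target 0/0/0 ∈ {SC,TSO,PSO}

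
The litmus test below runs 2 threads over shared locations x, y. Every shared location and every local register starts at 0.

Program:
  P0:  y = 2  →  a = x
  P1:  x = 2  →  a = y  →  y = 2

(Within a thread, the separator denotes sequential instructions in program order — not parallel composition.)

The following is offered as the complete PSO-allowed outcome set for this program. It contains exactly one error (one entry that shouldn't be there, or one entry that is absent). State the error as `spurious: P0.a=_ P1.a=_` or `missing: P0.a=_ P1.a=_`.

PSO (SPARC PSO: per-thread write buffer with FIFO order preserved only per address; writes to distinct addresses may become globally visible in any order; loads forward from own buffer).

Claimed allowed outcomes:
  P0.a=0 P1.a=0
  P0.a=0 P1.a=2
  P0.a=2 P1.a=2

outcome vector order: (P0.a,P1.a)
PSO: 4 outcomes — {<0 0> <0 2> <2 0> <2 2>}
PSO∖claimed = {<2 0>}

missing: P0.a=2 P1.a=0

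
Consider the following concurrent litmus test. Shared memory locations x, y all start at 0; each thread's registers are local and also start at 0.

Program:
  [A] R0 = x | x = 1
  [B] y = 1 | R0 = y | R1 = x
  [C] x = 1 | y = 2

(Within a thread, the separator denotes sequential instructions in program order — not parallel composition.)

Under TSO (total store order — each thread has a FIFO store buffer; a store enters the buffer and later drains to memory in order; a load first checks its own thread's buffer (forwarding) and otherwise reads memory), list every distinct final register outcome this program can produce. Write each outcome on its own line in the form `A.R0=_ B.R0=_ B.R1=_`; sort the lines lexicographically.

outcome vector order: (A.R0,B.R0,B.R1)
|TSO outcomes| = 6

A.R0=0 B.R0=1 B.R1=0
A.R0=0 B.R0=1 B.R1=1
A.R0=0 B.R0=2 B.R1=1
A.R0=1 B.R0=1 B.R1=0
A.R0=1 B.R0=1 B.R1=1
A.R0=1 B.R0=2 B.R1=1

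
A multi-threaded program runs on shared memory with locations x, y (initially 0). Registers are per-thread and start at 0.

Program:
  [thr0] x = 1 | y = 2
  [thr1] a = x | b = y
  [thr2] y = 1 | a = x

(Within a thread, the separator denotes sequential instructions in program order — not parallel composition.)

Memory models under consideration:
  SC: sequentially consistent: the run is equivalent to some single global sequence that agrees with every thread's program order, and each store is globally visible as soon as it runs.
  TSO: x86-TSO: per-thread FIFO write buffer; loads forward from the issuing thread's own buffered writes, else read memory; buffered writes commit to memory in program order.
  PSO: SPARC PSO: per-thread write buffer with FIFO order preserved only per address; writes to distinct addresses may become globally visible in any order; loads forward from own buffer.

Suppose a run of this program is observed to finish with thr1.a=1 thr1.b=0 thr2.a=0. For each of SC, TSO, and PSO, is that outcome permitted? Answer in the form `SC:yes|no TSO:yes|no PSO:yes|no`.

SC:no TSO:yes PSO:yes

outcome vector order: (thr1.a,thr1.b,thr2.a)
under SC → <0 0 0>, <0 0 1>, <0 1 0>, <0 1 1>, <0 2 0>, <0 2 1>, <1 0 1>, <1 1 0>, <1 1 1>, <1 2 0>, <1 2 1>
under TSO → <0 0 0>, <0 0 1>, <0 1 0>, <0 1 1>, <0 2 0>, <0 2 1>, <1 0 0>, <1 0 1>, <1 1 0>, <1 1 1>, <1 2 0>, <1 2 1>
under PSO → <0 0 0>, <0 0 1>, <0 1 0>, <0 1 1>, <0 2 0>, <0 2 1>, <1 0 0>, <1 0 1>, <1 1 0>, <1 1 1>, <1 2 0>, <1 2 1>
target <1 0 0> ∈ {TSO,PSO}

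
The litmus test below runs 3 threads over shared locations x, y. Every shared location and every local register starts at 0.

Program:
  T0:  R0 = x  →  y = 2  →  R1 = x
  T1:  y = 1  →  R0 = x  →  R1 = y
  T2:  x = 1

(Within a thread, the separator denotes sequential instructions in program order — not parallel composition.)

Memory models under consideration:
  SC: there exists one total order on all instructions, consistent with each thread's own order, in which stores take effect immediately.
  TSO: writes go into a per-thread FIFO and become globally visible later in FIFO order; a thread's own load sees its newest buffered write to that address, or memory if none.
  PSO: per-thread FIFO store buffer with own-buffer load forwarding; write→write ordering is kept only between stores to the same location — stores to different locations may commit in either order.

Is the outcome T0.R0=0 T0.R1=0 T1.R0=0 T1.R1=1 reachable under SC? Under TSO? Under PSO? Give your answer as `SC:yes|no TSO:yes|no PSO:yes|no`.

outcome vector order: (T0.R0,T0.R1,T1.R0,T1.R1)
[SC] allowed = {<0 0 0 1>; <0 0 0 2>; <0 0 1 1>; <0 0 1 2>; <0 1 0 1>; <0 1 0 2>; <0 1 1 1>; <0 1 1 2>; <1 1 0 1>; <1 1 0 2>; <1 1 1 1>; <1 1 1 2>}
[TSO] allowed = {<0 0 0 1>; <0 0 0 2>; <0 0 1 1>; <0 0 1 2>; <0 1 0 1>; <0 1 0 2>; <0 1 1 1>; <0 1 1 2>; <1 1 0 1>; <1 1 0 2>; <1 1 1 1>; <1 1 1 2>}
[PSO] allowed = {<0 0 0 1>; <0 0 0 2>; <0 0 1 1>; <0 0 1 2>; <0 1 0 1>; <0 1 0 2>; <0 1 1 1>; <0 1 1 2>; <1 1 0 1>; <1 1 0 2>; <1 1 1 1>; <1 1 1 2>}
target <0 0 0 1> ∈ {SC,TSO,PSO}

SC:yes TSO:yes PSO:yes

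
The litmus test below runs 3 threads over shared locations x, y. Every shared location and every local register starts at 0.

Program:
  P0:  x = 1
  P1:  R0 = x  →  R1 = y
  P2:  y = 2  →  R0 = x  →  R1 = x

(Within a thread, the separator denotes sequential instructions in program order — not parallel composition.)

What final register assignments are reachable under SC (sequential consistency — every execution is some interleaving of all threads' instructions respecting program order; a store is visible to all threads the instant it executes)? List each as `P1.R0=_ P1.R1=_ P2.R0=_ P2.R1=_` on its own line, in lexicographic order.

P1.R0=0 P1.R1=0 P2.R0=0 P2.R1=0
P1.R0=0 P1.R1=0 P2.R0=0 P2.R1=1
P1.R0=0 P1.R1=0 P2.R0=1 P2.R1=1
P1.R0=0 P1.R1=2 P2.R0=0 P2.R1=0
P1.R0=0 P1.R1=2 P2.R0=0 P2.R1=1
P1.R0=0 P1.R1=2 P2.R0=1 P2.R1=1
P1.R0=1 P1.R1=0 P2.R0=1 P2.R1=1
P1.R0=1 P1.R1=2 P2.R0=0 P2.R1=0
P1.R0=1 P1.R1=2 P2.R0=0 P2.R1=1
P1.R0=1 P1.R1=2 P2.R0=1 P2.R1=1

outcome vector order: (P1.R0,P1.R1,P2.R0,P2.R1)
|SC outcomes| = 10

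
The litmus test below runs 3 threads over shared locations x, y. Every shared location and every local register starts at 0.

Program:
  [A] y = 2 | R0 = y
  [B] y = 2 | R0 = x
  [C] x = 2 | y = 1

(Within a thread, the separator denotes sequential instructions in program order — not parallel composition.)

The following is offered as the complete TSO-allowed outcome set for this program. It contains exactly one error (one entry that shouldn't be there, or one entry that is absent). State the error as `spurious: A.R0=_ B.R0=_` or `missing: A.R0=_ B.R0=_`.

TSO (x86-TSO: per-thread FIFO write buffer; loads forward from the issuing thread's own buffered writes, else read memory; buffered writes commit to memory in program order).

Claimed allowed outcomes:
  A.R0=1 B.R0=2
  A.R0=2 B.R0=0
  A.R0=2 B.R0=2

outcome vector order: (A.R0,B.R0)
[TSO] allowed = {1/0 1/2 2/0 2/2}
TSO∖claimed = {1/0}

missing: A.R0=1 B.R0=0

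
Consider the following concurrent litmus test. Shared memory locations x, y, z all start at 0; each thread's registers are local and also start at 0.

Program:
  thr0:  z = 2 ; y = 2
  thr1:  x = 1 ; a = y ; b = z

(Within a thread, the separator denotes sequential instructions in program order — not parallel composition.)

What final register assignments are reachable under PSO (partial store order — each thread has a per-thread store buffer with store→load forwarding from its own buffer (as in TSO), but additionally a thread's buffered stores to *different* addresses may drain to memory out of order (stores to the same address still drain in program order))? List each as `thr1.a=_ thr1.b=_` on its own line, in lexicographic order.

thr1.a=0 thr1.b=0
thr1.a=0 thr1.b=2
thr1.a=2 thr1.b=0
thr1.a=2 thr1.b=2

outcome vector order: (thr1.a,thr1.b)
|PSO outcomes| = 4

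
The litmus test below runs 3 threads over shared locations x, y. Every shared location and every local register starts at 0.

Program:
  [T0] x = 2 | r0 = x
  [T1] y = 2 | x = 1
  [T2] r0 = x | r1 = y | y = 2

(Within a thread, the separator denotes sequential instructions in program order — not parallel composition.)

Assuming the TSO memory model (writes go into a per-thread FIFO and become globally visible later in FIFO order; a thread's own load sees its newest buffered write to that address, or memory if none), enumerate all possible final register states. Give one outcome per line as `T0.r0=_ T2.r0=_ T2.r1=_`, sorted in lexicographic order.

T0.r0=1 T2.r0=0 T2.r1=0
T0.r0=1 T2.r0=0 T2.r1=2
T0.r0=1 T2.r0=1 T2.r1=2
T0.r0=1 T2.r0=2 T2.r1=0
T0.r0=1 T2.r0=2 T2.r1=2
T0.r0=2 T2.r0=0 T2.r1=0
T0.r0=2 T2.r0=0 T2.r1=2
T0.r0=2 T2.r0=1 T2.r1=2
T0.r0=2 T2.r0=2 T2.r1=0
T0.r0=2 T2.r0=2 T2.r1=2

outcome vector order: (T0.r0,T2.r0,T2.r1)
|TSO outcomes| = 10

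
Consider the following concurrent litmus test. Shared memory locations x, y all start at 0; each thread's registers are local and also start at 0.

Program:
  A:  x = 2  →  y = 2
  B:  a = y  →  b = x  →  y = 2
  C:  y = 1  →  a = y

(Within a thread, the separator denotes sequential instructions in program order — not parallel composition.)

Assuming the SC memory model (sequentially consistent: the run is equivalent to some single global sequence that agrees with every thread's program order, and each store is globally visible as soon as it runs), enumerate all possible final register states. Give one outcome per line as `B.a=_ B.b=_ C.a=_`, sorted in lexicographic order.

B.a=0 B.b=0 C.a=1
B.a=0 B.b=0 C.a=2
B.a=0 B.b=2 C.a=1
B.a=0 B.b=2 C.a=2
B.a=1 B.b=0 C.a=1
B.a=1 B.b=0 C.a=2
B.a=1 B.b=2 C.a=1
B.a=1 B.b=2 C.a=2
B.a=2 B.b=2 C.a=1
B.a=2 B.b=2 C.a=2

outcome vector order: (B.a,B.b,C.a)
|SC outcomes| = 10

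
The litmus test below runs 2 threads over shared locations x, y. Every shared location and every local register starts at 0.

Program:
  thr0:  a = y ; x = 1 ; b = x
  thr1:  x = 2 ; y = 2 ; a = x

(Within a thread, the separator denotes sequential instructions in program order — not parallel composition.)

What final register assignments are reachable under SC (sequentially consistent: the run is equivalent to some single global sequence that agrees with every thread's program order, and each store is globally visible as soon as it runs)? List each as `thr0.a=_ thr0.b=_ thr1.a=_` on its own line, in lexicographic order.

thr0.a=0 thr0.b=1 thr1.a=1
thr0.a=0 thr0.b=1 thr1.a=2
thr0.a=0 thr0.b=2 thr1.a=2
thr0.a=2 thr0.b=1 thr1.a=1
thr0.a=2 thr0.b=1 thr1.a=2

outcome vector order: (thr0.a,thr0.b,thr1.a)
|SC outcomes| = 5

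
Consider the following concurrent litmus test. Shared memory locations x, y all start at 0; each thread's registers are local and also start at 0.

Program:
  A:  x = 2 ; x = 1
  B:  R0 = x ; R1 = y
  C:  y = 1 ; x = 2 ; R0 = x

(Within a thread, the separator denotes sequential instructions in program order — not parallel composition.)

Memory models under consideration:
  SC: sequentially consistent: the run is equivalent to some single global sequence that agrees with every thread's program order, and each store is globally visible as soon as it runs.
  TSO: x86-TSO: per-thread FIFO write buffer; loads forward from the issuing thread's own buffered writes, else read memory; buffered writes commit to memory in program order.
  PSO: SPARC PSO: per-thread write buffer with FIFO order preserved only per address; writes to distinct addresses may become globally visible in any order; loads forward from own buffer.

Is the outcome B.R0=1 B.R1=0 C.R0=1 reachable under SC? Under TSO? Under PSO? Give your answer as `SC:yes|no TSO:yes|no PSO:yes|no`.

outcome vector order: (B.R0,B.R1,C.R0)
SC: 11 outcomes — {<0 0 1> <0 0 2> <0 1 1> <0 1 2> <1 0 2> <1 1 1> <1 1 2> <2 0 1> <2 0 2> <2 1 1> <2 1 2>}
TSO: 11 outcomes — {<0 0 1> <0 0 2> <0 1 1> <0 1 2> <1 0 2> <1 1 1> <1 1 2> <2 0 1> <2 0 2> <2 1 1> <2 1 2>}
PSO: 12 outcomes — {<0 0 1> <0 0 2> <0 1 1> <0 1 2> <1 0 1> <1 0 2> <1 1 1> <1 1 2> <2 0 1> <2 0 2> <2 1 1> <2 1 2>}
target <1 0 1> ∈ {PSO}

SC:no TSO:no PSO:yes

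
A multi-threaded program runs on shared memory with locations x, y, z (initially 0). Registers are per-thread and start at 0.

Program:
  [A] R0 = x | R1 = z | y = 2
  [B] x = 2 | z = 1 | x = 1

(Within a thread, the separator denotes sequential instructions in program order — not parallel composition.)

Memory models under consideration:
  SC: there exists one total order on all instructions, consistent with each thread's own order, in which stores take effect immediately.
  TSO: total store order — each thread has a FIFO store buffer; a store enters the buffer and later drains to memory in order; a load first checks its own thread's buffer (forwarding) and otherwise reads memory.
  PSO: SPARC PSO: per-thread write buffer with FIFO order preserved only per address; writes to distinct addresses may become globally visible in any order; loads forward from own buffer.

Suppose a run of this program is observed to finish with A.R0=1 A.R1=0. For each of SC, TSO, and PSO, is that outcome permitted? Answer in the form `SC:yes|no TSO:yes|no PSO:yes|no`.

outcome vector order: (A.R0,A.R1)
SC (5): 0/0, 0/1, 1/1, 2/0, 2/1
TSO (5): 0/0, 0/1, 1/1, 2/0, 2/1
PSO (6): 0/0, 0/1, 1/0, 1/1, 2/0, 2/1
target 1/0 ∈ {PSO}

SC:no TSO:no PSO:yes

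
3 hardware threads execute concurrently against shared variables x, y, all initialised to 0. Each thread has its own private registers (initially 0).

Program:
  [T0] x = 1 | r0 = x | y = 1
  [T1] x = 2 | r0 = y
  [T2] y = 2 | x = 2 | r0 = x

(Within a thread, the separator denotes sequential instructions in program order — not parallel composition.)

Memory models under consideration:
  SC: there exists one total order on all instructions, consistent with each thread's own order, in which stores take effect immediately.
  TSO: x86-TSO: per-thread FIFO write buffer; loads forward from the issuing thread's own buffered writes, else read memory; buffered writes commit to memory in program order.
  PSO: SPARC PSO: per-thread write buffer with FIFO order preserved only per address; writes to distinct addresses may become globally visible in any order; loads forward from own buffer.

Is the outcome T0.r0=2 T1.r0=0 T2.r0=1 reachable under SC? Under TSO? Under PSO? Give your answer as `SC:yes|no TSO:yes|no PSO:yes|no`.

SC:no TSO:yes PSO:yes

outcome vector order: (T0.r0,T1.r0,T2.r0)
SC (11): 1/0/1 1/0/2 1/1/1 1/1/2 1/2/1 1/2/2 2/0/2 2/1/1 2/1/2 2/2/1 2/2/2
TSO (12): 1/0/1 1/0/2 1/1/1 1/1/2 1/2/1 1/2/2 2/0/1 2/0/2 2/1/1 2/1/2 2/2/1 2/2/2
PSO (12): 1/0/1 1/0/2 1/1/1 1/1/2 1/2/1 1/2/2 2/0/1 2/0/2 2/1/1 2/1/2 2/2/1 2/2/2
target 2/0/1 ∈ {TSO,PSO}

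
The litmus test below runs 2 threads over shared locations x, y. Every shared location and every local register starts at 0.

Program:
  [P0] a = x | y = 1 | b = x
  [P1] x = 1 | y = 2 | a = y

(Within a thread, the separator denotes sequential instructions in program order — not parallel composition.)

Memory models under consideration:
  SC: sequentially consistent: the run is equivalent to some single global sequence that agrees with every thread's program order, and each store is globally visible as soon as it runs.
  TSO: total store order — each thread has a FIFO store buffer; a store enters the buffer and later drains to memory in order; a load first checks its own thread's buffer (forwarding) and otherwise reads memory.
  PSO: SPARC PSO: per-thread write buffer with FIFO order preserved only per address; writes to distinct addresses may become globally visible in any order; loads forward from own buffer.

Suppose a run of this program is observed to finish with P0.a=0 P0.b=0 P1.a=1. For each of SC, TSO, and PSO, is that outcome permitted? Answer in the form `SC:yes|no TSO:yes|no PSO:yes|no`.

outcome vector order: (P0.a,P0.b,P1.a)
SC (5): 002; 011; 012; 111; 112
TSO (6): 001; 002; 011; 012; 111; 112
PSO (6): 001; 002; 011; 012; 111; 112
target 001 ∈ {TSO,PSO}

SC:no TSO:yes PSO:yes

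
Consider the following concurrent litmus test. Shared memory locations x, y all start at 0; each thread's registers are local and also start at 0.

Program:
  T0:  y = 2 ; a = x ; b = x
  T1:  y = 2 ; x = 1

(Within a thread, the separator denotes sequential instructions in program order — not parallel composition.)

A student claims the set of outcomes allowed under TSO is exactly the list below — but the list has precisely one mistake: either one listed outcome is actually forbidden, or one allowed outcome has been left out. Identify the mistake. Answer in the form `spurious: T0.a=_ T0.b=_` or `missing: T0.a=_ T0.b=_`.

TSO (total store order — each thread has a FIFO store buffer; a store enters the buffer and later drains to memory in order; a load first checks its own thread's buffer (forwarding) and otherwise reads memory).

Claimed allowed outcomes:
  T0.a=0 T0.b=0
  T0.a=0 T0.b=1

missing: T0.a=1 T0.b=1

outcome vector order: (T0.a,T0.b)
under TSO → 00, 01, 11
TSO∖claimed = {11}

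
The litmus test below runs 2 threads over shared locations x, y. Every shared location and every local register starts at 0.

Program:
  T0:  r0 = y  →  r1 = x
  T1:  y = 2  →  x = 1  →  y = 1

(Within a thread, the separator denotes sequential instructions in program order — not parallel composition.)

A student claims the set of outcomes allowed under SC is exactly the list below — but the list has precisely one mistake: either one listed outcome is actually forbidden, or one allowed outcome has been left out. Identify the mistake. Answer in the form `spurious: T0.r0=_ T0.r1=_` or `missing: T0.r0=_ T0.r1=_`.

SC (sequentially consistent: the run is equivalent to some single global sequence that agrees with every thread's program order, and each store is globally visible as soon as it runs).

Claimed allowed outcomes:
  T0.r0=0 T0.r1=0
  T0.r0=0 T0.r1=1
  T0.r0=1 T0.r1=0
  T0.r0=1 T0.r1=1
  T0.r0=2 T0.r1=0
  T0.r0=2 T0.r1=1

spurious: T0.r0=1 T0.r1=0

outcome vector order: (T0.r0,T0.r1)
[SC] allowed = {<0 0>, <0 1>, <1 1>, <2 0>, <2 1>}
claimed∖SC = {<1 0>}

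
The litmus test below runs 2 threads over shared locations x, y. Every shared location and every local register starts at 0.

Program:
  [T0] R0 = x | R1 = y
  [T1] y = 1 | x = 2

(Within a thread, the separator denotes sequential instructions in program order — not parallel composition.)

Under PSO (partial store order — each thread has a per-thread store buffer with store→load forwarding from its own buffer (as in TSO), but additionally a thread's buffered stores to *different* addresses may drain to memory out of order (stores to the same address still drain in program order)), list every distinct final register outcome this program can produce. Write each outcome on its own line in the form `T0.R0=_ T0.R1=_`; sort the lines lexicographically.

T0.R0=0 T0.R1=0
T0.R0=0 T0.R1=1
T0.R0=2 T0.R1=0
T0.R0=2 T0.R1=1

outcome vector order: (T0.R0,T0.R1)
|PSO outcomes| = 4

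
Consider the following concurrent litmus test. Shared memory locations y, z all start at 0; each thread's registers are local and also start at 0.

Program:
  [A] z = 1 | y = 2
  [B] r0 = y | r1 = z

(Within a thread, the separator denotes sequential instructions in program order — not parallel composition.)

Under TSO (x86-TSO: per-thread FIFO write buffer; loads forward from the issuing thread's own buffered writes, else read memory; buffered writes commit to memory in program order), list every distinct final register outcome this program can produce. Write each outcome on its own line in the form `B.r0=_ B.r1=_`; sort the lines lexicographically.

outcome vector order: (B.r0,B.r1)
|TSO outcomes| = 3

B.r0=0 B.r1=0
B.r0=0 B.r1=1
B.r0=2 B.r1=1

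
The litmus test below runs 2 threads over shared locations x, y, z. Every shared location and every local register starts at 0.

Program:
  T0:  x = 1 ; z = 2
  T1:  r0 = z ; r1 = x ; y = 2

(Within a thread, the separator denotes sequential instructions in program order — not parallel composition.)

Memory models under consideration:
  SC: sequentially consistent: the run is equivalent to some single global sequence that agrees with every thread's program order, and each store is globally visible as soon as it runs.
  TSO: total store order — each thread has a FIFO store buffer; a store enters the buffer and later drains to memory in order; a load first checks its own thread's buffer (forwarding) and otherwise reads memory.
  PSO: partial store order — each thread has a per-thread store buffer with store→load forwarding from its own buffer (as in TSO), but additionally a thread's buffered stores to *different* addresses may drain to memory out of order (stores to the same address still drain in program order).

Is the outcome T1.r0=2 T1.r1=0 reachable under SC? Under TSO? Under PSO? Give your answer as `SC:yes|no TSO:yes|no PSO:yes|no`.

SC:no TSO:no PSO:yes

outcome vector order: (T1.r0,T1.r1)
SC: 3 outcomes — {<0 0>; <0 1>; <2 1>}
TSO: 3 outcomes — {<0 0>; <0 1>; <2 1>}
PSO: 4 outcomes — {<0 0>; <0 1>; <2 0>; <2 1>}
target <2 0> ∈ {PSO}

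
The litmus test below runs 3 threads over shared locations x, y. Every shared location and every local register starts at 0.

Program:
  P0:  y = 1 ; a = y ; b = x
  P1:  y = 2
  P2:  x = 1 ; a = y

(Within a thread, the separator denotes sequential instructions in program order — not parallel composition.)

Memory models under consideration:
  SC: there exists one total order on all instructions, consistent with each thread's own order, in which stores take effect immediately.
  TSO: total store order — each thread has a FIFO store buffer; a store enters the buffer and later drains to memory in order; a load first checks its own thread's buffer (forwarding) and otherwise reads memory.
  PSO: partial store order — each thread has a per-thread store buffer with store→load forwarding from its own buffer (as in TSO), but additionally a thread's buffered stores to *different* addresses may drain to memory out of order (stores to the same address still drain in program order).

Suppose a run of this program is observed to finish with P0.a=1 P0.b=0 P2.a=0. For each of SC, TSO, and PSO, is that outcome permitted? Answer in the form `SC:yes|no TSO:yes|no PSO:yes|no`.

SC:no TSO:yes PSO:yes

outcome vector order: (P0.a,P0.b,P2.a)
under SC → (1,0,1) (1,0,2) (1,1,0) (1,1,1) (1,1,2) (2,0,2) (2,1,0) (2,1,1) (2,1,2)
under TSO → (1,0,0) (1,0,1) (1,0,2) (1,1,0) (1,1,1) (1,1,2) (2,0,0) (2,0,1) (2,0,2) (2,1,0) (2,1,1) (2,1,2)
under PSO → (1,0,0) (1,0,1) (1,0,2) (1,1,0) (1,1,1) (1,1,2) (2,0,0) (2,0,1) (2,0,2) (2,1,0) (2,1,1) (2,1,2)
target (1,0,0) ∈ {TSO,PSO}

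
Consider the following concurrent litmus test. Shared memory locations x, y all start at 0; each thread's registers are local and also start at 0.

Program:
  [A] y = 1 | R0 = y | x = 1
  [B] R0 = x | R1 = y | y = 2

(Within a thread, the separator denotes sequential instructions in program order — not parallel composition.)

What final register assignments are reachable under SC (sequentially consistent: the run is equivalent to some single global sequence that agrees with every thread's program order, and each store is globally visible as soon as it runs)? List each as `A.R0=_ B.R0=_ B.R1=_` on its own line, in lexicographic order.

outcome vector order: (A.R0,B.R0,B.R1)
|SC outcomes| = 5

A.R0=1 B.R0=0 B.R1=0
A.R0=1 B.R0=0 B.R1=1
A.R0=1 B.R0=1 B.R1=1
A.R0=2 B.R0=0 B.R1=0
A.R0=2 B.R0=0 B.R1=1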